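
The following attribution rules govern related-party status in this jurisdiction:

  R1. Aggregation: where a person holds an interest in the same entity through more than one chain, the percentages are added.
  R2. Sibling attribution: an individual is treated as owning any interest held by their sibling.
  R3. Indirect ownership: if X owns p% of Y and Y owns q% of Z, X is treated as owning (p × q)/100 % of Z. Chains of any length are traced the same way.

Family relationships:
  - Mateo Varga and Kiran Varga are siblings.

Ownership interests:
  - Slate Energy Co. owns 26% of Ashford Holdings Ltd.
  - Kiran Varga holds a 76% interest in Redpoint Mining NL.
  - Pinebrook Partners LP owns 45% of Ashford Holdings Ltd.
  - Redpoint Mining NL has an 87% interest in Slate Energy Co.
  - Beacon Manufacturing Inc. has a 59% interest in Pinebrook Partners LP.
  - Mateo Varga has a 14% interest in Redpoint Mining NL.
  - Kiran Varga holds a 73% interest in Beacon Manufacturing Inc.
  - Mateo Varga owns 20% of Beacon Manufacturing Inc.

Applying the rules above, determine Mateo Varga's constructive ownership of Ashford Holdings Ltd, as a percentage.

By sibling attribution (R2), Mateo Varga is treated as also owning Kiran Varga's interest in Beacon Manufacturing Inc, giving 20% + 73% = 93%.
By sibling attribution (R2), Mateo Varga is treated as also owning Kiran Varga's interest in Redpoint Mining NL, giving 14% + 76% = 90%.
Chain via Beacon Manufacturing Inc. → Pinebrook Partners LP (R3): 93% × 59% × 45% = 24.6915% of Ashford Holdings Ltd.
Chain via Redpoint Mining NL → Slate Energy Co. (R3): 90% × 87% × 26% = 20.358% of Ashford Holdings Ltd.
Aggregating (R1): 24.6915% + 20.358% = 45.0495%.

45.0495%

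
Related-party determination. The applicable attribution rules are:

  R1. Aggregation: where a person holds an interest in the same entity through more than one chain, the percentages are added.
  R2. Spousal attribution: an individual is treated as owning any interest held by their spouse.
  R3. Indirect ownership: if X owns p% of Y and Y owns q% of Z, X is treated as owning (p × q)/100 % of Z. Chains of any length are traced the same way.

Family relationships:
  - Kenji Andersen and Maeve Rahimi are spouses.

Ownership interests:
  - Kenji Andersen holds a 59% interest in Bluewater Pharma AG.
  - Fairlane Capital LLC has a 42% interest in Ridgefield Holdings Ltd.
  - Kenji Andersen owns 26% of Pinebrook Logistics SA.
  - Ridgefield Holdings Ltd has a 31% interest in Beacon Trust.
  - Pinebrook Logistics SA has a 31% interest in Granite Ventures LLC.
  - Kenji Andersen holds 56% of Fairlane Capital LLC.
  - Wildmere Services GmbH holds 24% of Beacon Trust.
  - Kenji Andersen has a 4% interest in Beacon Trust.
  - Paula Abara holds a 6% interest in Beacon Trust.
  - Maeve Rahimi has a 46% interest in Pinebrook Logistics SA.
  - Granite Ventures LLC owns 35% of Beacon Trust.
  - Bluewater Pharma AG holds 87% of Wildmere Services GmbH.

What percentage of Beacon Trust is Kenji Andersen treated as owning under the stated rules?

By spousal attribution (R2), Kenji Andersen is treated as also owning Maeve Rahimi's interest in Pinebrook Logistics SA, giving 26% + 46% = 72%.
Chain via Fairlane Capital LLC → Ridgefield Holdings Ltd (R3): 56% × 42% × 31% = 7.2912% of Beacon Trust.
Chain via Pinebrook Logistics SA → Granite Ventures LLC (R3): 72% × 31% × 35% = 7.812% of Beacon Trust.
Chain via Bluewater Pharma AG → Wildmere Services GmbH (R3): 59% × 87% × 24% = 12.3192% of Beacon Trust.
Direct interest in Beacon Trust: 4%.
Aggregating (R1): 7.2912% + 7.812% + 12.3192% + 4% = 31.4224%.

31.4224%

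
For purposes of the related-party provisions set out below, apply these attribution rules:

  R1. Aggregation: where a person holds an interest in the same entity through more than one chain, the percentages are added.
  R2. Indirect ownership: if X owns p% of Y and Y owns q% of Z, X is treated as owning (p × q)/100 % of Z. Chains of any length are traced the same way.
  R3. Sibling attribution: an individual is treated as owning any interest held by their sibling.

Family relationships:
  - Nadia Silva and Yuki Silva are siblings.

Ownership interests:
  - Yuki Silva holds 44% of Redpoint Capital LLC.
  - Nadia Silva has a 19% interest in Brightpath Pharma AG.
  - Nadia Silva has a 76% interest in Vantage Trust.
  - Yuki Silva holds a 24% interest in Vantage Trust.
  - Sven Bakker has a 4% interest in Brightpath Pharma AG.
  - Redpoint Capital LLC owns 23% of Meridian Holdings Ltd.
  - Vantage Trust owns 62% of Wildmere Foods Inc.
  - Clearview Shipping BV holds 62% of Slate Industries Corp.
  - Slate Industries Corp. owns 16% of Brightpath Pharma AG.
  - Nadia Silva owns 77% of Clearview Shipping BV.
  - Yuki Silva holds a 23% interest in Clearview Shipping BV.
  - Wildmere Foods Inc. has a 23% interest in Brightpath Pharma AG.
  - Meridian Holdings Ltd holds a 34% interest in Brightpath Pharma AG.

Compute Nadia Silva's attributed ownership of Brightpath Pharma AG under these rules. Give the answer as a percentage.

By sibling attribution (R3), Nadia Silva is treated as also owning Yuki Silva's interest in Vantage Trust, giving 76% + 24% = 100%.
By sibling attribution (R3), Nadia Silva is treated as also owning Yuki Silva's interest in Clearview Shipping BV, giving 77% + 23% = 100%.
By sibling attribution (R3), Nadia Silva is treated as owning Yuki Silva's 44% interest in Redpoint Capital LLC.
Chain via Vantage Trust → Wildmere Foods Inc. (R2): 100% × 62% × 23% = 14.26% of Brightpath Pharma AG.
Chain via Clearview Shipping BV → Slate Industries Corp. (R2): 100% × 62% × 16% = 9.92% of Brightpath Pharma AG.
Direct interest in Brightpath Pharma AG: 19%.
Chain via Redpoint Capital LLC → Meridian Holdings Ltd (R2): 44% × 23% × 34% = 3.4408% of Brightpath Pharma AG.
Aggregating (R1): 14.26% + 9.92% + 19% + 3.4408% = 46.6208%.

46.6208%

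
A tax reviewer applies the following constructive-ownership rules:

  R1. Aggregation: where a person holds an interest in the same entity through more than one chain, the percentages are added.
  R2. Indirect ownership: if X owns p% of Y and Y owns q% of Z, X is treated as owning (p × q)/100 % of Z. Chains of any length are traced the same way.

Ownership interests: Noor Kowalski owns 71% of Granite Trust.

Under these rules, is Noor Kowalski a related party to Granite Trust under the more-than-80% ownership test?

Direct interest in Granite Trust: 71%.
71% does not exceed the 80% threshold, so Noor is not a related party to Granite Trust.

No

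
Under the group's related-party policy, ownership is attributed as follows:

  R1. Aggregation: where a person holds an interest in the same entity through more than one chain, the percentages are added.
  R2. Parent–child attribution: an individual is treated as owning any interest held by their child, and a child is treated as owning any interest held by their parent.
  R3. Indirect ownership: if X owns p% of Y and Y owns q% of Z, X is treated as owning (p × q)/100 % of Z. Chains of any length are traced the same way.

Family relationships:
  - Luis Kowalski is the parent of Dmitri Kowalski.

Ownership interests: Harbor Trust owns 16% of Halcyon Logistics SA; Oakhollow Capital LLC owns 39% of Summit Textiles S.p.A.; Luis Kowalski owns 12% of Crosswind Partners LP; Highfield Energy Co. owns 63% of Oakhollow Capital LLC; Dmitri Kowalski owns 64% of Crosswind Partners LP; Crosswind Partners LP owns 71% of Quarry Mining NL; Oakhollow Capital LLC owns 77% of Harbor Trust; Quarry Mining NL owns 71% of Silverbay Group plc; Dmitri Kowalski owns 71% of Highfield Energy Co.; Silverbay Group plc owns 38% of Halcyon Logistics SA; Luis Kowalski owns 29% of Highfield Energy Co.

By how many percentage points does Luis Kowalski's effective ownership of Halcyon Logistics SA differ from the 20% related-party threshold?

2.320008

By parent–child attribution (R2), Luis Kowalski is treated as also owning Dmitri Kowalski's interest in Highfield Energy Co, giving 29% + 71% = 100%.
By parent–child attribution (R2), Luis Kowalski is treated as also owning Dmitri Kowalski's interest in Crosswind Partners LP, giving 12% + 64% = 76%.
Chain via Highfield Energy Co. → Oakhollow Capital LLC → Harbor Trust (R3): 100% × 63% × 77% × 16% = 7.7616% of Halcyon Logistics SA.
Chain via Crosswind Partners LP → Quarry Mining NL → Silverbay Group plc (R3): 76% × 71% × 71% × 38% = 14.558408% of Halcyon Logistics SA.
Aggregating (R1): 7.7616% + 14.558408% = 22.320008%.
22.320008% exceeds the 20% threshold by 2.320008 percentage points.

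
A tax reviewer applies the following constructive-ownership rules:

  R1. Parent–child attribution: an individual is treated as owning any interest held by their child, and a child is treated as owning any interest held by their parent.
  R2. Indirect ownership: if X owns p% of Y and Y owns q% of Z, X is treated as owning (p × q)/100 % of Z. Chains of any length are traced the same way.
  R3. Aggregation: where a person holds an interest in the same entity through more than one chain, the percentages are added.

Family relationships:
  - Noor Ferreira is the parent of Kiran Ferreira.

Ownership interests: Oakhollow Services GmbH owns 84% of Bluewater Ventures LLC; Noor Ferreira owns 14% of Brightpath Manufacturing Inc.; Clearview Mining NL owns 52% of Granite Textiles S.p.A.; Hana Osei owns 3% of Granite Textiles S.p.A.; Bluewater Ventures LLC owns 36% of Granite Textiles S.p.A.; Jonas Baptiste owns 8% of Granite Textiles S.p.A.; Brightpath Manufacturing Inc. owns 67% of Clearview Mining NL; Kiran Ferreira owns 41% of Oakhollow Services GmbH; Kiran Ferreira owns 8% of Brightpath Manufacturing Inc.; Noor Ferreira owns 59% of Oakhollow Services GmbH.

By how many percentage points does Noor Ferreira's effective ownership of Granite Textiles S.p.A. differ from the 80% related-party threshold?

42.0952

By parent–child attribution (R1), Noor Ferreira is treated as also owning Kiran Ferreira's interest in Brightpath Manufacturing Inc, giving 14% + 8% = 22%.
By parent–child attribution (R1), Noor Ferreira is treated as also owning Kiran Ferreira's interest in Oakhollow Services GmbH, giving 59% + 41% = 100%.
Chain via Brightpath Manufacturing Inc. → Clearview Mining NL (R2): 22% × 67% × 52% = 7.6648% of Granite Textiles S.p.A.
Chain via Oakhollow Services GmbH → Bluewater Ventures LLC (R2): 100% × 84% × 36% = 30.24% of Granite Textiles S.p.A.
Aggregating (R3): 7.6648% + 30.24% = 37.9048%.
37.9048% falls short of the 80% threshold by 42.0952 percentage points.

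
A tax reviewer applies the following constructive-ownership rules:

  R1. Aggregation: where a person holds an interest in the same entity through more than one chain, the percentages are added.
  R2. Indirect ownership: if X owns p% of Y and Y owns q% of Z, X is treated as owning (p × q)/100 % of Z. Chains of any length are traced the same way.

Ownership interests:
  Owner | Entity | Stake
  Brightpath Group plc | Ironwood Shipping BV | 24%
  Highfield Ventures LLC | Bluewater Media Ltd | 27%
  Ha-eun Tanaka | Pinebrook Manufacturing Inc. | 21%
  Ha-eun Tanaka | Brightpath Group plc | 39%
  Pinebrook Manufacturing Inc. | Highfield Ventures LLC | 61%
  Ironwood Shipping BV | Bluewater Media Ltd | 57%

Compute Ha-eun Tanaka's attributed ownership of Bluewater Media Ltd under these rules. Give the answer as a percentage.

Chain via Pinebrook Manufacturing Inc. → Highfield Ventures LLC (R2): 21% × 61% × 27% = 3.4587% of Bluewater Media Ltd.
Chain via Brightpath Group plc → Ironwood Shipping BV (R2): 39% × 24% × 57% = 5.3352% of Bluewater Media Ltd.
Aggregating (R1): 3.4587% + 5.3352% = 8.7939%.

8.7939%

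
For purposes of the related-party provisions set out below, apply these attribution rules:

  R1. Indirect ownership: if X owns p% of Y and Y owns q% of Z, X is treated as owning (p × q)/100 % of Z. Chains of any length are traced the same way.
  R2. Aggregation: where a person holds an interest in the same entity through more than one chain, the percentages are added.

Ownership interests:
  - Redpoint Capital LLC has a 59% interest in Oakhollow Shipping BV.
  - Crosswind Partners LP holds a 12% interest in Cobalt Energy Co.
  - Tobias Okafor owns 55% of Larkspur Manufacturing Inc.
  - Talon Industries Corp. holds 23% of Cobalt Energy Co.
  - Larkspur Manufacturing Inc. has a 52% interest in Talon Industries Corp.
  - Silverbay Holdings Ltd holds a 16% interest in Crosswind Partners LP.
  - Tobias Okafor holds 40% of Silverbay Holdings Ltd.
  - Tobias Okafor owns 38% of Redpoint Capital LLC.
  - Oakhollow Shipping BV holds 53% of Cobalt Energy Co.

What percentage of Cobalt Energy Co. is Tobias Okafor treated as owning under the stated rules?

19.2286%

Chain via Silverbay Holdings Ltd → Crosswind Partners LP (R1): 40% × 16% × 12% = 0.768% of Cobalt Energy Co.
Chain via Larkspur Manufacturing Inc. → Talon Industries Corp. (R1): 55% × 52% × 23% = 6.578% of Cobalt Energy Co.
Chain via Redpoint Capital LLC → Oakhollow Shipping BV (R1): 38% × 59% × 53% = 11.8826% of Cobalt Energy Co.
Aggregating (R2): 0.768% + 6.578% + 11.8826% = 19.2286%.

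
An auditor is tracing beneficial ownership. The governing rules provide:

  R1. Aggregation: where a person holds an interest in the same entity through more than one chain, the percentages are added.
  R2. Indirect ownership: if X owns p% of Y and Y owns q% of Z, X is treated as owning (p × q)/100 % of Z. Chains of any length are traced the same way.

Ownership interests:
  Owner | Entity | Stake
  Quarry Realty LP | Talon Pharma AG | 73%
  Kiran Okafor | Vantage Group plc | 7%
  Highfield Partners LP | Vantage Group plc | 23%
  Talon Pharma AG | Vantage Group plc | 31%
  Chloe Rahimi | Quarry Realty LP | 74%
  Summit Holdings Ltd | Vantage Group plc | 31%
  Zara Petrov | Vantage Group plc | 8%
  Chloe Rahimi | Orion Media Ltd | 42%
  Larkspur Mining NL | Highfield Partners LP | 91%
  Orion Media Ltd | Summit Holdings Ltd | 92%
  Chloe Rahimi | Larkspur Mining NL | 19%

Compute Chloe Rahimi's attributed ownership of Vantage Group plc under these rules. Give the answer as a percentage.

Chain via Quarry Realty LP → Talon Pharma AG (R2): 74% × 73% × 31% = 16.7462% of Vantage Group plc.
Chain via Larkspur Mining NL → Highfield Partners LP (R2): 19% × 91% × 23% = 3.9767% of Vantage Group plc.
Chain via Orion Media Ltd → Summit Holdings Ltd (R2): 42% × 92% × 31% = 11.9784% of Vantage Group plc.
Aggregating (R1): 16.7462% + 3.9767% + 11.9784% = 32.7013%.

32.7013%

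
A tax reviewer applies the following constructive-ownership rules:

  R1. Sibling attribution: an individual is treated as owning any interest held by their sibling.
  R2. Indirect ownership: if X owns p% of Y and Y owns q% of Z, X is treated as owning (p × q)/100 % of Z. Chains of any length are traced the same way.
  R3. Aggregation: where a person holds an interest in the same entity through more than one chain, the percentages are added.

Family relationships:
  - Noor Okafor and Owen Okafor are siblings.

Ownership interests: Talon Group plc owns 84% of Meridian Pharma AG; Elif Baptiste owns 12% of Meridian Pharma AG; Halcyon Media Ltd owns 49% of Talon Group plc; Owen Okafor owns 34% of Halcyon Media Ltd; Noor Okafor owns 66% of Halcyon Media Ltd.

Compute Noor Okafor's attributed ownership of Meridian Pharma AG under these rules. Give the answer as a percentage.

By sibling attribution (R1), Noor Okafor is treated as also owning Owen Okafor's interest in Halcyon Media Ltd, giving 66% + 34% = 100%.
Chain via Halcyon Media Ltd → Talon Group plc (R2): 100% × 49% × 84% = 41.16% of Meridian Pharma AG.

41.16%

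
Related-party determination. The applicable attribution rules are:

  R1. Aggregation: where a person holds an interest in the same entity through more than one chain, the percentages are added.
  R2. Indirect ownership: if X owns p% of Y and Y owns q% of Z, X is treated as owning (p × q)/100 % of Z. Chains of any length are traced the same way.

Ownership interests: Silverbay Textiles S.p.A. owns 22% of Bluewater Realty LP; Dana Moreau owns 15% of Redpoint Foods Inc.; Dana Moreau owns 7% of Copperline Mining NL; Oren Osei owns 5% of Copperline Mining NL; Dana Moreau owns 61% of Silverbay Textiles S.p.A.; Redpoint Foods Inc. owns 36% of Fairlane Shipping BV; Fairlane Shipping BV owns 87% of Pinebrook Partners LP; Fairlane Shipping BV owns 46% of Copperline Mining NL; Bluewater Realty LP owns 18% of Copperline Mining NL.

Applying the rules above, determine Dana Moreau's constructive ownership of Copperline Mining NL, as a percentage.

11.8996%

Chain via Silverbay Textiles S.p.A. → Bluewater Realty LP (R2): 61% × 22% × 18% = 2.4156% of Copperline Mining NL.
Chain via Redpoint Foods Inc. → Fairlane Shipping BV (R2): 15% × 36% × 46% = 2.484% of Copperline Mining NL.
Direct interest in Copperline Mining NL: 7%.
Aggregating (R1): 2.4156% + 2.484% + 7% = 11.8996%.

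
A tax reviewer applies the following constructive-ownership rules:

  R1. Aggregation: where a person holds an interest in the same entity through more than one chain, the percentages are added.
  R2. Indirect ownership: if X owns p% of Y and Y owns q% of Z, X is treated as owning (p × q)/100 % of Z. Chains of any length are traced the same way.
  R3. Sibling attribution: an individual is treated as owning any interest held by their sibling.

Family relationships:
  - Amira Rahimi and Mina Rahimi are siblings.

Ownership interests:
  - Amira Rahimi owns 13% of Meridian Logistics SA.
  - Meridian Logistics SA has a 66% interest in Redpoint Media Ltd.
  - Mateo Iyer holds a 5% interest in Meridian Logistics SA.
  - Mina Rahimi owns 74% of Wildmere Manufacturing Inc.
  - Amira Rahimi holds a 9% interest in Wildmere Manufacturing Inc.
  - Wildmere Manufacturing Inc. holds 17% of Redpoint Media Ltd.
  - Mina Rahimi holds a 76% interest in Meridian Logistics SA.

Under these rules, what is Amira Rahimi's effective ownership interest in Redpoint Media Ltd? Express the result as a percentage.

72.85%

By sibling attribution (R3), Amira Rahimi is treated as also owning Mina Rahimi's interest in Meridian Logistics SA, giving 13% + 76% = 89%.
By sibling attribution (R3), Amira Rahimi is treated as also owning Mina Rahimi's interest in Wildmere Manufacturing Inc, giving 9% + 74% = 83%.
Chain via Meridian Logistics SA (R2): 89% × 66% = 58.74% of Redpoint Media Ltd.
Chain via Wildmere Manufacturing Inc. (R2): 83% × 17% = 14.11% of Redpoint Media Ltd.
Aggregating (R1): 58.74% + 14.11% = 72.85%.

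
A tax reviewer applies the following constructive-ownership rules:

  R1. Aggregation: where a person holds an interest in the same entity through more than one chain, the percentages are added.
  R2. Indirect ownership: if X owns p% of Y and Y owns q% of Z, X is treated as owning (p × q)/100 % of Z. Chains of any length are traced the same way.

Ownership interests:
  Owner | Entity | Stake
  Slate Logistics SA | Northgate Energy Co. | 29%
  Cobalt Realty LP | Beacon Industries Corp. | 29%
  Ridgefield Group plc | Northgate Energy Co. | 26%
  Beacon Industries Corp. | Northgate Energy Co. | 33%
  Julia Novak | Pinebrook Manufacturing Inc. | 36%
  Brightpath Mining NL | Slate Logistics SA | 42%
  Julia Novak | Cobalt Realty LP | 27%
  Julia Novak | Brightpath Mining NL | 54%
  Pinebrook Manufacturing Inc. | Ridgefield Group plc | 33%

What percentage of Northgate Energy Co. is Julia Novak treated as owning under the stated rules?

12.2499%

Chain via Pinebrook Manufacturing Inc. → Ridgefield Group plc (R2): 36% × 33% × 26% = 3.0888% of Northgate Energy Co.
Chain via Cobalt Realty LP → Beacon Industries Corp. (R2): 27% × 29% × 33% = 2.5839% of Northgate Energy Co.
Chain via Brightpath Mining NL → Slate Logistics SA (R2): 54% × 42% × 29% = 6.5772% of Northgate Energy Co.
Aggregating (R1): 3.0888% + 2.5839% + 6.5772% = 12.2499%.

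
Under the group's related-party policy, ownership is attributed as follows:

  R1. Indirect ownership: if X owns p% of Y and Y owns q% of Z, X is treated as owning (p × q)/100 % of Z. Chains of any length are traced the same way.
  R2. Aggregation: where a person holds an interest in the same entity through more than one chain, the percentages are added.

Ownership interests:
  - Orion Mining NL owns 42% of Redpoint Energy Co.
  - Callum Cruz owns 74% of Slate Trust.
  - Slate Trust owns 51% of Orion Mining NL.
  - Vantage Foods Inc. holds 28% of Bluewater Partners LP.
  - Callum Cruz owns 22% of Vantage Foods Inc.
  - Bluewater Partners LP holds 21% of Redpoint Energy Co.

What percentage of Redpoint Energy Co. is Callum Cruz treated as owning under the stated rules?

Chain via Vantage Foods Inc. → Bluewater Partners LP (R1): 22% × 28% × 21% = 1.2936% of Redpoint Energy Co.
Chain via Slate Trust → Orion Mining NL (R1): 74% × 51% × 42% = 15.8508% of Redpoint Energy Co.
Aggregating (R2): 1.2936% + 15.8508% = 17.1444%.

17.1444%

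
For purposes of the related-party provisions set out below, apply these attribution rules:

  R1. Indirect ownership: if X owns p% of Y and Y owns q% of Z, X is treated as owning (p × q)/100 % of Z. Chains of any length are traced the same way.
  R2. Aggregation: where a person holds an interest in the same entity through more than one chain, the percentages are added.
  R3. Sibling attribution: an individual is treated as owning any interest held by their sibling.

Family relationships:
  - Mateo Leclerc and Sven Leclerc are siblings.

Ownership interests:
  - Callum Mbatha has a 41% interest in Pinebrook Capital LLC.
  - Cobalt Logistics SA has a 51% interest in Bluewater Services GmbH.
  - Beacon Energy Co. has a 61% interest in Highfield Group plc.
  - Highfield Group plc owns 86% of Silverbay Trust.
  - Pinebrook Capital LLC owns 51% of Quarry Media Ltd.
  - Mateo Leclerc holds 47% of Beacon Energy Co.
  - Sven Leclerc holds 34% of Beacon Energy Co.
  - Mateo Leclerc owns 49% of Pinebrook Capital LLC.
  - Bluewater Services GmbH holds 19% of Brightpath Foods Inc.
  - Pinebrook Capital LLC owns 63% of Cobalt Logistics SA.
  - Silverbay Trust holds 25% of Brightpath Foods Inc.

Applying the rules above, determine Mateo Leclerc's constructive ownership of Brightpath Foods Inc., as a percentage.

By sibling attribution (R3), Mateo Leclerc is treated as also owning Sven Leclerc's interest in Beacon Energy Co, giving 47% + 34% = 81%.
Chain via Beacon Energy Co. → Highfield Group plc → Silverbay Trust (R1): 81% × 61% × 86% × 25% = 10.62315% of Brightpath Foods Inc.
Chain via Pinebrook Capital LLC → Cobalt Logistics SA → Bluewater Services GmbH (R1): 49% × 63% × 51% × 19% = 2.991303% of Brightpath Foods Inc.
Aggregating (R2): 10.62315% + 2.991303% = 13.614453%.

13.614453%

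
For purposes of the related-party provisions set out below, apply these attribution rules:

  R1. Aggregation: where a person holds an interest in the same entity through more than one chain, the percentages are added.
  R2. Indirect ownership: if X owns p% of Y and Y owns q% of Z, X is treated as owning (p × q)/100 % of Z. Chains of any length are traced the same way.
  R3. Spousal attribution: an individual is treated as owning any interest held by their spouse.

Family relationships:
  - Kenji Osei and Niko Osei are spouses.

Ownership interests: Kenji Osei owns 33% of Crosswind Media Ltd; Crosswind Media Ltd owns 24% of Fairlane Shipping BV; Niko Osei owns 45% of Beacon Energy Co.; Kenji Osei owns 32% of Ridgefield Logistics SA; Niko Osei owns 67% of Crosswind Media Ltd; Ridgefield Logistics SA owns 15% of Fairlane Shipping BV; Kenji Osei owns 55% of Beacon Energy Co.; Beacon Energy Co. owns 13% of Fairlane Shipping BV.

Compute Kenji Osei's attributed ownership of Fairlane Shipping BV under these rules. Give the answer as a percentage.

By spousal attribution (R3), Kenji Osei is treated as also owning Niko Osei's interest in Crosswind Media Ltd, giving 33% + 67% = 100%.
By spousal attribution (R3), Kenji Osei is treated as also owning Niko Osei's interest in Beacon Energy Co, giving 55% + 45% = 100%.
Chain via Crosswind Media Ltd (R2): 100% × 24% = 24% of Fairlane Shipping BV.
Chain via Ridgefield Logistics SA (R2): 32% × 15% = 4.8% of Fairlane Shipping BV.
Chain via Beacon Energy Co. (R2): 100% × 13% = 13% of Fairlane Shipping BV.
Aggregating (R1): 24% + 4.8% + 13% = 41.8%.

41.8%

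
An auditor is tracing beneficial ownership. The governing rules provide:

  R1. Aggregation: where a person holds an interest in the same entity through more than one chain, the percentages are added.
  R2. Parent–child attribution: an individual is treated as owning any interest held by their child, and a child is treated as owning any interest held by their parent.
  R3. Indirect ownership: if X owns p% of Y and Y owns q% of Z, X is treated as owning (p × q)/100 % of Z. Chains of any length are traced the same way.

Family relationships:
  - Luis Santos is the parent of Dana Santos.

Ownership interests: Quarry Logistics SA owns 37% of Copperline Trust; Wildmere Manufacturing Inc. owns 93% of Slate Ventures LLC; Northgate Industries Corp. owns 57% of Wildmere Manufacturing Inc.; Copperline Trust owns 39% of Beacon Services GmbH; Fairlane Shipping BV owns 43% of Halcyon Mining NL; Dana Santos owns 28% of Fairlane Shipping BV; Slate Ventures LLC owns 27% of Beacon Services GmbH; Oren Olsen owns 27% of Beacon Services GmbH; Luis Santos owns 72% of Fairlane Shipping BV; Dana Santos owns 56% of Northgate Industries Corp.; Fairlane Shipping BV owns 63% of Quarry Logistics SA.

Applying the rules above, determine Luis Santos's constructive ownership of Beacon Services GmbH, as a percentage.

17.106012%

By parent–child attribution (R2), Luis Santos is treated as also owning Dana Santos's interest in Fairlane Shipping BV, giving 72% + 28% = 100%.
By parent–child attribution (R2), Luis Santos is treated as owning Dana Santos's 56% interest in Northgate Industries Corp.
Chain via Fairlane Shipping BV → Quarry Logistics SA → Copperline Trust (R3): 100% × 63% × 37% × 39% = 9.0909% of Beacon Services GmbH.
Chain via Northgate Industries Corp. → Wildmere Manufacturing Inc. → Slate Ventures LLC (R3): 56% × 57% × 93% × 27% = 8.015112% of Beacon Services GmbH.
Aggregating (R1): 9.0909% + 8.015112% = 17.106012%.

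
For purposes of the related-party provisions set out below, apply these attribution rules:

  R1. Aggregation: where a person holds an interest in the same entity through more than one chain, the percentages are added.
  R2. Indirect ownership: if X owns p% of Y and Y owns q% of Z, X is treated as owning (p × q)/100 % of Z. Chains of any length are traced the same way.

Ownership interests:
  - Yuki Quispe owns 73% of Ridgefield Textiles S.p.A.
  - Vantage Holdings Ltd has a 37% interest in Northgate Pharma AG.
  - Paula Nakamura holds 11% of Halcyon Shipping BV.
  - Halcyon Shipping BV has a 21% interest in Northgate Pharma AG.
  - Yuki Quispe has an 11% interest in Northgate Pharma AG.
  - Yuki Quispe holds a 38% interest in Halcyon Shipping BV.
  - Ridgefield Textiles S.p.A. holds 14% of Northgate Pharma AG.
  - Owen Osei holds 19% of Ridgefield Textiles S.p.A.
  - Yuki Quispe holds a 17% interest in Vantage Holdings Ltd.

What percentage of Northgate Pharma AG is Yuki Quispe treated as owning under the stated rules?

35.49%

Chain via Ridgefield Textiles S.p.A. (R2): 73% × 14% = 10.22% of Northgate Pharma AG.
Chain via Halcyon Shipping BV (R2): 38% × 21% = 7.98% of Northgate Pharma AG.
Chain via Vantage Holdings Ltd (R2): 17% × 37% = 6.29% of Northgate Pharma AG.
Direct interest in Northgate Pharma AG: 11%.
Aggregating (R1): 10.22% + 7.98% + 6.29% + 11% = 35.49%.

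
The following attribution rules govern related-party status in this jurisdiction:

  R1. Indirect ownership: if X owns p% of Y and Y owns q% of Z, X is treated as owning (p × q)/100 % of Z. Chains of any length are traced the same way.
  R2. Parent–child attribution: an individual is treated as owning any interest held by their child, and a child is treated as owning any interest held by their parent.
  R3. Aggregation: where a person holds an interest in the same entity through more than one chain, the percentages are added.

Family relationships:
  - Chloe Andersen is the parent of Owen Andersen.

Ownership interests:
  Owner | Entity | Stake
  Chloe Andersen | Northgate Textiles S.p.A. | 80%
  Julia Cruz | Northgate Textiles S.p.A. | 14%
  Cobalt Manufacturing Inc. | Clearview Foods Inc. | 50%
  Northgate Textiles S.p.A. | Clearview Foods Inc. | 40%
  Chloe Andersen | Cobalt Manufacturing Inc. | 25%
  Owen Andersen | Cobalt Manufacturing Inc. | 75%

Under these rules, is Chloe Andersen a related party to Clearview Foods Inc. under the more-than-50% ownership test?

By parent–child attribution (R2), Chloe Andersen is treated as also owning Owen Andersen's interest in Cobalt Manufacturing Inc, giving 25% + 75% = 100%.
Chain via Northgate Textiles S.p.A. (R1): 80% × 40% = 32% of Clearview Foods Inc.
Chain via Cobalt Manufacturing Inc. (R1): 100% × 50% = 50% of Clearview Foods Inc.
Aggregating (R3): 32% + 50% = 82%.
82% exceeds the 50% threshold, so Chloe is a related party to Clearview Foods Inc.

Yes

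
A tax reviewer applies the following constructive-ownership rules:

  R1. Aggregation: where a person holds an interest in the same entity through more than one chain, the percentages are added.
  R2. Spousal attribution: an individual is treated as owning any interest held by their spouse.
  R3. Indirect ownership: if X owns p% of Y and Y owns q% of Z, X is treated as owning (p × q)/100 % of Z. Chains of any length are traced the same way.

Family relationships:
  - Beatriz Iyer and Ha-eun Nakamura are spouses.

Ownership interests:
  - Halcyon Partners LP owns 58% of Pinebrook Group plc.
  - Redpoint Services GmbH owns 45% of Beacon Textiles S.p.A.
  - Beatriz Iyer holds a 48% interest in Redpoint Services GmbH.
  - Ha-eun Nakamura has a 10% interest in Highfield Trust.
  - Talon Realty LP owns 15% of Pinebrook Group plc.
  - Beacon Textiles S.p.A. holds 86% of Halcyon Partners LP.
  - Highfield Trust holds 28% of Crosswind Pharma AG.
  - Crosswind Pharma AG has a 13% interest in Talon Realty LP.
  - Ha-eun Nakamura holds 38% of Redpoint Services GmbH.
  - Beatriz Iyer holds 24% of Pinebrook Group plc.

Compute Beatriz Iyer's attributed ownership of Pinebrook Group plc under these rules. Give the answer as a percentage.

By spousal attribution (R2), Beatriz Iyer is treated as also owning Ha-eun Nakamura's interest in Redpoint Services GmbH, giving 48% + 38% = 86%.
By spousal attribution (R2), Beatriz Iyer is treated as owning Ha-eun Nakamura's 10% interest in Highfield Trust.
Chain via Redpoint Services GmbH → Beacon Textiles S.p.A. → Halcyon Partners LP (R3): 86% × 45% × 86% × 58% = 19.30356% of Pinebrook Group plc.
Direct interest in Pinebrook Group plc: 24%.
Chain via Highfield Trust → Crosswind Pharma AG → Talon Realty LP (R3): 10% × 28% × 13% × 15% = 0.0546% of Pinebrook Group plc.
Aggregating (R1): 19.30356% + 24% + 0.0546% = 43.35816%.

43.35816%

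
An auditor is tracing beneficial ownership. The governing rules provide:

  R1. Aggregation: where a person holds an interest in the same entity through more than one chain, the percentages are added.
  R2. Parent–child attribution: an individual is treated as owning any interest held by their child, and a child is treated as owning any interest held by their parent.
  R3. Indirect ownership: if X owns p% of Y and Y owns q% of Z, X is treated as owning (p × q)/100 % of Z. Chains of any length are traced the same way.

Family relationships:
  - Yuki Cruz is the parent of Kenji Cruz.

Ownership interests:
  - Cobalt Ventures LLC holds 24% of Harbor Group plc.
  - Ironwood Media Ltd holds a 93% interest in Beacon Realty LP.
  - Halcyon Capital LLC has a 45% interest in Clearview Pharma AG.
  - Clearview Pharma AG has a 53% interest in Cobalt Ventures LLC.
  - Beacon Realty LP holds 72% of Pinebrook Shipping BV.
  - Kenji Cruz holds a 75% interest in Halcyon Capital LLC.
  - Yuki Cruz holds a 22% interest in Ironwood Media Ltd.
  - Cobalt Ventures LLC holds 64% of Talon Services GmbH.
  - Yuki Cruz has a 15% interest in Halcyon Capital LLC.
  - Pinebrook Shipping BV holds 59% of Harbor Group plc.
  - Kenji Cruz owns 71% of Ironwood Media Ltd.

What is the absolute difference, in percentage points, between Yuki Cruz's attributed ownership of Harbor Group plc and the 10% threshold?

31.892552

By parent–child attribution (R2), Yuki Cruz is treated as also owning Kenji Cruz's interest in Ironwood Media Ltd, giving 22% + 71% = 93%.
By parent–child attribution (R2), Yuki Cruz is treated as also owning Kenji Cruz's interest in Halcyon Capital LLC, giving 15% + 75% = 90%.
Chain via Ironwood Media Ltd → Beacon Realty LP → Pinebrook Shipping BV (R3): 93% × 93% × 72% × 59% = 36.740952% of Harbor Group plc.
Chain via Halcyon Capital LLC → Clearview Pharma AG → Cobalt Ventures LLC (R3): 90% × 45% × 53% × 24% = 5.1516% of Harbor Group plc.
Aggregating (R1): 36.740952% + 5.1516% = 41.892552%.
41.892552% exceeds the 10% threshold by 31.892552 percentage points.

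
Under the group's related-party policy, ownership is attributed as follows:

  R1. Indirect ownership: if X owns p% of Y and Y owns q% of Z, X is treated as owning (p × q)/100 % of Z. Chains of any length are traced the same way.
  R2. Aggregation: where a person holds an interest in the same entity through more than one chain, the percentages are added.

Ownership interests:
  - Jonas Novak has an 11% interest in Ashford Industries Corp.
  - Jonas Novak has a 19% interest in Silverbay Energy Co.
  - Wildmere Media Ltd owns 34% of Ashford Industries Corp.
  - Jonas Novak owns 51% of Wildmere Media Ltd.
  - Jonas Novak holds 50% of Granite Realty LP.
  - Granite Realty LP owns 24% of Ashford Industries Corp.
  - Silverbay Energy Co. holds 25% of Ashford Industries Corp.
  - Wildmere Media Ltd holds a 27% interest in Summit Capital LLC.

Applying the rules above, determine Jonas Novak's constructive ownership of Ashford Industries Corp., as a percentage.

45.09%

Chain via Wildmere Media Ltd (R1): 51% × 34% = 17.34% of Ashford Industries Corp.
Chain via Silverbay Energy Co. (R1): 19% × 25% = 4.75% of Ashford Industries Corp.
Chain via Granite Realty LP (R1): 50% × 24% = 12% of Ashford Industries Corp.
Direct interest in Ashford Industries Corp: 11%.
Aggregating (R2): 17.34% + 4.75% + 12% + 11% = 45.09%.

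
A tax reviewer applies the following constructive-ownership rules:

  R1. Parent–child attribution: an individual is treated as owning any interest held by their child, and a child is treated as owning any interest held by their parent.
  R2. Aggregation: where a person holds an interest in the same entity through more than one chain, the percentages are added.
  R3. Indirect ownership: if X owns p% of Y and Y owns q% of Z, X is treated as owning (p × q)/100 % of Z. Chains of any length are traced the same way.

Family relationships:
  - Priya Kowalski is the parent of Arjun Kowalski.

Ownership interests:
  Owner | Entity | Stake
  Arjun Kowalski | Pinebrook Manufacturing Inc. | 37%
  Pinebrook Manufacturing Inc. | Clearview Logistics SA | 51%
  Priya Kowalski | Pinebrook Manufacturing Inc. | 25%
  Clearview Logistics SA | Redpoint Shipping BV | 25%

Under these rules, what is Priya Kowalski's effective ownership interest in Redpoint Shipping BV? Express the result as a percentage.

7.905%

By parent–child attribution (R1), Priya Kowalski is treated as also owning Arjun Kowalski's interest in Pinebrook Manufacturing Inc, giving 25% + 37% = 62%.
Chain via Pinebrook Manufacturing Inc. → Clearview Logistics SA (R3): 62% × 51% × 25% = 7.905% of Redpoint Shipping BV.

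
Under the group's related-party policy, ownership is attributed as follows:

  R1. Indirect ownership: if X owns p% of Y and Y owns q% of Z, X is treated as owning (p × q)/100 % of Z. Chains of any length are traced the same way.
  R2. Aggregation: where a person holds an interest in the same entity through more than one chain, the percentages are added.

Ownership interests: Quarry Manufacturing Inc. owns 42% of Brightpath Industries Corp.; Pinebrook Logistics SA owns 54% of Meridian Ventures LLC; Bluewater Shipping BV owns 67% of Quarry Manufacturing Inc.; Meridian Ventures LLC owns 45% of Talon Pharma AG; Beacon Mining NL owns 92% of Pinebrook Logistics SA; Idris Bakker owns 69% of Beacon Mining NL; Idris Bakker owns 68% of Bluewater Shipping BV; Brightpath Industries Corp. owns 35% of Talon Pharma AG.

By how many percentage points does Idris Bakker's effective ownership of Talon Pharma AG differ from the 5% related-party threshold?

Chain via Bluewater Shipping BV → Quarry Manufacturing Inc. → Brightpath Industries Corp. (R1): 68% × 67% × 42% × 35% = 6.69732% of Talon Pharma AG.
Chain via Beacon Mining NL → Pinebrook Logistics SA → Meridian Ventures LLC (R1): 69% × 92% × 54% × 45% = 15.42564% of Talon Pharma AG.
Aggregating (R2): 6.69732% + 15.42564% = 22.12296%.
22.12296% exceeds the 5% threshold by 17.12296 percentage points.

17.12296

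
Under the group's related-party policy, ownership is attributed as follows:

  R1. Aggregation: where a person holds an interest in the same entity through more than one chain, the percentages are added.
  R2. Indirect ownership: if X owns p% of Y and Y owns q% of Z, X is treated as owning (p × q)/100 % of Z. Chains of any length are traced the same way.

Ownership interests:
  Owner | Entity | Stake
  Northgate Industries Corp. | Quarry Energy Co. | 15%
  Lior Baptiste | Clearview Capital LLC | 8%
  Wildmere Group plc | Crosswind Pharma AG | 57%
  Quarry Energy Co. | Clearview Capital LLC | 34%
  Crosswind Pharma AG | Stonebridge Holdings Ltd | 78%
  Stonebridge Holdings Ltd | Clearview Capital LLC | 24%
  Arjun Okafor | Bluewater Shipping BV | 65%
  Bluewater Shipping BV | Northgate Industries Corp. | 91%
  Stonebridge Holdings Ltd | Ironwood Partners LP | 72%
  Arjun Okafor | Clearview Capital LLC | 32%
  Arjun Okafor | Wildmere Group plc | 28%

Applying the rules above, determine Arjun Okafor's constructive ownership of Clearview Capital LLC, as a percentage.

38.004362%

Chain via Bluewater Shipping BV → Northgate Industries Corp. → Quarry Energy Co. (R2): 65% × 91% × 15% × 34% = 3.01665% of Clearview Capital LLC.
Chain via Wildmere Group plc → Crosswind Pharma AG → Stonebridge Holdings Ltd (R2): 28% × 57% × 78% × 24% = 2.987712% of Clearview Capital LLC.
Direct interest in Clearview Capital LLC: 32%.
Aggregating (R1): 3.01665% + 2.987712% + 32% = 38.004362%.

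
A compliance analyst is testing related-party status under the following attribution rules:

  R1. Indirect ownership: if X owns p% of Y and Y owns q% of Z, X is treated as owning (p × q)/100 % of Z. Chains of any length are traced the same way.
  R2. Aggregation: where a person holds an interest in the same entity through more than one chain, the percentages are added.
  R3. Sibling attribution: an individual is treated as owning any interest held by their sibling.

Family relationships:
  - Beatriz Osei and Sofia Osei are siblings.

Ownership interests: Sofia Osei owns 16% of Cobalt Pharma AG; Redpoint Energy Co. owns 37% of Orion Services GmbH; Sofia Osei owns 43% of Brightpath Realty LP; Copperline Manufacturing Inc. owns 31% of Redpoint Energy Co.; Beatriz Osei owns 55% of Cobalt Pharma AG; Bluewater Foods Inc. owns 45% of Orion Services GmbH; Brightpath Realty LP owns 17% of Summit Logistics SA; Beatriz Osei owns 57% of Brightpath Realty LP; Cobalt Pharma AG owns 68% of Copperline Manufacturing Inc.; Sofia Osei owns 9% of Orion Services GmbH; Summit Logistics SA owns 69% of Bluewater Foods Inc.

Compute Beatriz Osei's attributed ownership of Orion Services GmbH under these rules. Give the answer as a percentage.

By sibling attribution (R3), Beatriz Osei is treated as also owning Sofia Osei's interest in Cobalt Pharma AG, giving 55% + 16% = 71%.
By sibling attribution (R3), Beatriz Osei is treated as also owning Sofia Osei's interest in Brightpath Realty LP, giving 57% + 43% = 100%.
By sibling attribution (R3), Beatriz Osei is treated as owning Sofia Osei's 9% interest in Orion Services GmbH.
Chain via Cobalt Pharma AG → Copperline Manufacturing Inc. → Redpoint Energy Co. (R1): 71% × 68% × 31% × 37% = 5.537716% of Orion Services GmbH.
Chain via Brightpath Realty LP → Summit Logistics SA → Bluewater Foods Inc. (R1): 100% × 17% × 69% × 45% = 5.2785% of Orion Services GmbH.
Direct interest in Orion Services GmbH: 9%.
Aggregating (R2): 5.537716% + 5.2785% + 9% = 19.816216%.

19.816216%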